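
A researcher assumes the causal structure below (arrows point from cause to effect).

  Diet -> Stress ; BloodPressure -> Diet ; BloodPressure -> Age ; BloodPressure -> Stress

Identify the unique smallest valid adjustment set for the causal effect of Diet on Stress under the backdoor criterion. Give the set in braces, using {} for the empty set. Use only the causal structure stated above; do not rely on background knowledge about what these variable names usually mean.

Variables eligible for adjustment (non-descendants of Diet, excluding Diet and Stress): {Age, BloodPressure}.
Backdoor paths from Diet to Stress:
  P1: Diet <- BloodPressure -> Stress
The empty set is not sufficient: P1 (Diet <- BloodPressure -> Stress) has no collider blocking it and no conditioned non-collider, so it is open.
Try {BloodPressure}:
  P1: blocked at fork node BloodPressure ∈ conditioning set.
{BloodPressure} contains no descendant of Diet and blocks every backdoor path.
No other singleton works — e.g. {Age} leaves P1 open — so {BloodPressure} is the unique smallest valid adjustment set.

{BloodPressure}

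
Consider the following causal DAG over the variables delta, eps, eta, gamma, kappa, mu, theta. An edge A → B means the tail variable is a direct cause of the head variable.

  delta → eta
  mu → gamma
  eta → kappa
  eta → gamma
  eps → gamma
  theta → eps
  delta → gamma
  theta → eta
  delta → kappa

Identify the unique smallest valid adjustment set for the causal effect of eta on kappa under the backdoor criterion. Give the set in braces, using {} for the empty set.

Variables eligible for adjustment (non-descendants of eta, excluding eta and kappa): {delta, eps, mu, theta}.
Backdoor paths from eta to kappa:
  P1: eta <- delta -> kappa
  P2: eta <- theta -> eps -> gamma <- delta -> kappa
The empty set is not sufficient: P1 (eta <- delta -> kappa) has no collider blocking it and no conditioned non-collider, so it is open.
Try {delta}:
  P1: blocked at fork node delta ∈ conditioning set.
  P2: blocked at collider gamma (neither it nor any descendant is in the conditioning set).
{delta} contains no descendant of eta and blocks every backdoor path.
No other singleton works — e.g. {theta} leaves P1 open — so {delta} is the unique smallest valid adjustment set.

{delta}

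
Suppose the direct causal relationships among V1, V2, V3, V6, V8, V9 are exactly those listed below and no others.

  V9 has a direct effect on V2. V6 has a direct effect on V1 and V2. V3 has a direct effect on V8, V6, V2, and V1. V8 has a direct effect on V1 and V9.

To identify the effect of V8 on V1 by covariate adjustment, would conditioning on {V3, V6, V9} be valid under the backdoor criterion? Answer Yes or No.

Backdoor paths from V8 to V1 (paths whose first edge points into V8):
  P1: V8 <- V3 -> V6 -> V1
  P2: V8 <- V3 -> V1
  P3: V8 <- V3 -> V2 <- V6 -> V1
Condition 1 (no descendant of V8 in the set): FAILS — V9 is a descendant of V8.
Condition 2 (every backdoor path blocked by {V3, V6, V9}):
  P1: blocked at fork node V3 ∈ conditioning set.
  P2: blocked at fork node V3 ∈ conditioning set.
  P3: blocked at fork node V3 ∈ conditioning set.
{V3, V6, V9} does not satisfy the backdoor criterion.

No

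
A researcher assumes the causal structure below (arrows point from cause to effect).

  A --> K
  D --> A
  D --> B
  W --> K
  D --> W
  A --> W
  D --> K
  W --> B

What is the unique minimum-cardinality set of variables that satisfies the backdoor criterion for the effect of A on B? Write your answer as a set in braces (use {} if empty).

{D}

Variables eligible for adjustment (non-descendants of A, excluding A and B): {D}.
Backdoor paths from A to B:
  P1: A <- D -> W -> B
  P2: A <- D -> B
  P3: A <- D -> K <- W -> B
The empty set is not sufficient: P1 (A <- D -> W -> B) has no collider blocking it and no conditioned non-collider, so it is open.
Try {D}:
  P1: blocked at fork node D ∈ conditioning set.
  P2: blocked at fork node D ∈ conditioning set.
  P3: blocked at fork node D ∈ conditioning set.
{D} contains no descendant of A and blocks every backdoor path.
{D} is the unique smallest valid adjustment set.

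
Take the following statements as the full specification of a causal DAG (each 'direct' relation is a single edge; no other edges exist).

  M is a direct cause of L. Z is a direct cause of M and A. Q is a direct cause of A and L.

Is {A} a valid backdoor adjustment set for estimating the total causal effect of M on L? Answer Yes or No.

Backdoor paths from M to L (paths whose first edge points into M):
  P1: M <- Z -> A <- Q -> L
Condition 1 (no descendant of M in the set): holds — descendants of M are {L}; none are in {A}.
Condition 2 (every backdoor path blocked by {A}):
  P1: open — collider(s) A are conditioned on (or have a conditioned descendant) and no non-collider on the path is in the set.
{A} does not satisfy the backdoor criterion.

No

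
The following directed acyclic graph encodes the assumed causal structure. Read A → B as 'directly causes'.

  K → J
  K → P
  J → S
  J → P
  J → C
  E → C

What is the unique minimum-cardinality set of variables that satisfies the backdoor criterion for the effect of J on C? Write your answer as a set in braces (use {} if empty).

{}

Variables eligible for adjustment (non-descendants of J, excluding J and C): {E, K}.
Backdoor paths from J to C:
  (none)
With no backdoor paths the empty set already satisfies the criterion, and it is trivially minimal.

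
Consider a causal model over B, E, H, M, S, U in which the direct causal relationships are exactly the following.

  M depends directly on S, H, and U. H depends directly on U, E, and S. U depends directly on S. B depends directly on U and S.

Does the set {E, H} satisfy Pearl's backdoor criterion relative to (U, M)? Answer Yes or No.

No

Backdoor paths from U to M (paths whose first edge points into U):
  P1: U <- S -> H -> M
  P2: U <- S -> M
Condition 1 (no descendant of U in the set): FAILS — H is a descendant of U.
Condition 2 (every backdoor path blocked by {E, H}):
  P1: blocked at chain node H ∈ conditioning set.
  P2: open — no interior node is in the conditioning set.
{E, H} does not satisfy the backdoor criterion.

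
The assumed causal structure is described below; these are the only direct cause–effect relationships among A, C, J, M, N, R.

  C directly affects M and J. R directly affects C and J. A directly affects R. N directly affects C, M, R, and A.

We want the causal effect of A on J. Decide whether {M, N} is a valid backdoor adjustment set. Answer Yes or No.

No

Backdoor paths from A to J (paths whose first edge points into A):
  P1: A <- N -> R -> C -> J
  P2: A <- N -> R -> J
  P3: A <- N -> C <- R -> J
  P4: A <- N -> C -> J
  P5: A <- N -> M <- C <- R -> J
  P6: A <- N -> M <- C -> J
Condition 1 (no descendant of A in the set): FAILS — M is a descendant of A.
Condition 2 (every backdoor path blocked by {M, N}):
  P1: blocked at fork node N ∈ conditioning set.
  P2: blocked at fork node N ∈ conditioning set.
  P3: blocked at fork node N ∈ conditioning set.
  P4: blocked at fork node N ∈ conditioning set.
  P5: blocked at fork node N ∈ conditioning set.
  P6: blocked at fork node N ∈ conditioning set.
{M, N} does not satisfy the backdoor criterion.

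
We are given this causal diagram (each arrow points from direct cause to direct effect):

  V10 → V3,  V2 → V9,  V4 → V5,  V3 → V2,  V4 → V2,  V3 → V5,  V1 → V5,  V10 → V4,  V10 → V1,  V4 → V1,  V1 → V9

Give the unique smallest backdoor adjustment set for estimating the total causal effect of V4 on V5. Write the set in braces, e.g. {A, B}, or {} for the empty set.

{V10}

Variables eligible for adjustment (non-descendants of V4, excluding V4 and V5): {V10, V3}.
Backdoor paths from V4 to V5:
  P1: V4 <- V10 -> V1 -> V5
  P2: V4 <- V10 -> V1 -> V9 <- V2 <- V3 -> V5
  P3: V4 <- V10 -> V3 -> V5
  P4: V4 <- V10 -> V3 -> V2 -> V9 <- V1 -> V5
The empty set is not sufficient: P1 (V4 <- V10 -> V1 -> V5) has no collider blocking it and no conditioned non-collider, so it is open.
Try {V10}:
  P1: blocked at fork node V10 ∈ conditioning set.
  P2: blocked at fork node V10 ∈ conditioning set.
  P3: blocked at fork node V10 ∈ conditioning set.
  P4: blocked at fork node V10 ∈ conditioning set.
{V10} contains no descendant of V4 and blocks every backdoor path.
No other singleton works — e.g. {V3} leaves P1 open — so {V10} is the unique smallest valid adjustment set.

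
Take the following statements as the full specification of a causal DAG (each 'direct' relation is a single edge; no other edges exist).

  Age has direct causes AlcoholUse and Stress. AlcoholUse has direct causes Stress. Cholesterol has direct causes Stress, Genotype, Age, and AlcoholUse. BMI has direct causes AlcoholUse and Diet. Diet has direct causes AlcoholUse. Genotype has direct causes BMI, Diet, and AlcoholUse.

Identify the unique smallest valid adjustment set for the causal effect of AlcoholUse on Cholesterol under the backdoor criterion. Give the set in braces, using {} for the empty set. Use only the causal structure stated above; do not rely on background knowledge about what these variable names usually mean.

{Stress}

Variables eligible for adjustment (non-descendants of AlcoholUse, excluding AlcoholUse and Cholesterol): {Stress}.
Backdoor paths from AlcoholUse to Cholesterol:
  P1: AlcoholUse <- Stress -> Age -> Cholesterol
  P2: AlcoholUse <- Stress -> Cholesterol
The empty set is not sufficient: P1 (AlcoholUse <- Stress -> Age -> Cholesterol) has no collider blocking it and no conditioned non-collider, so it is open.
Try {Stress}:
  P1: blocked at fork node Stress ∈ conditioning set.
  P2: blocked at fork node Stress ∈ conditioning set.
{Stress} contains no descendant of AlcoholUse and blocks every backdoor path.
{Stress} is the unique smallest valid adjustment set.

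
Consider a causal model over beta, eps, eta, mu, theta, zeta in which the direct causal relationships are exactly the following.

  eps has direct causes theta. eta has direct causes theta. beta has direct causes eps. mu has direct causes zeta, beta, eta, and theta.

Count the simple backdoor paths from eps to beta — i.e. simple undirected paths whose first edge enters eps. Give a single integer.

A backdoor path from eps to beta is any simple undirected path whose first edge points into eps (i.e. leaves eps via a parent).
Parents of eps: {theta}.
Enumerating:
  P1: eps <- theta -> eta -> mu <- beta
  P2: eps <- theta -> mu <- beta
That exhausts the simple backdoor paths. Count: 2.

2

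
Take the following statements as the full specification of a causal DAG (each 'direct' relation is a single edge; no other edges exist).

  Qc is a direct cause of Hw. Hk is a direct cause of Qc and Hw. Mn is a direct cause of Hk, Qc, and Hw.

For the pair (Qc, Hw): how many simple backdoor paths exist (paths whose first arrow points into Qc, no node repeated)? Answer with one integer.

4

A backdoor path from Qc to Hw is any simple undirected path whose first edge points into Qc (i.e. leaves Qc via a parent).
Parents of Qc: {Hk, Mn}.
Enumerating:
  P1: Qc <- Mn -> Hk -> Hw
  P2: Qc <- Mn -> Hw
  P3: Qc <- Hk <- Mn -> Hw
  P4: Qc <- Hk -> Hw
That exhausts the simple backdoor paths. Count: 4.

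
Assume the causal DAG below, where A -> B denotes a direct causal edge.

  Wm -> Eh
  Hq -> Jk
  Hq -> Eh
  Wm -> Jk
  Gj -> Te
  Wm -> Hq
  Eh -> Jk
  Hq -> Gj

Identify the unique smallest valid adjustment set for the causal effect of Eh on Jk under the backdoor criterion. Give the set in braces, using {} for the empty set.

Variables eligible for adjustment (non-descendants of Eh, excluding Eh and Jk): {Gj, Hq, Te, Wm}.
Backdoor paths from Eh to Jk:
  P1: Eh <- Wm -> Hq -> Jk
  P2: Eh <- Wm -> Jk
  P3: Eh <- Hq <- Wm -> Jk
  P4: Eh <- Hq -> Jk
The empty set is not sufficient: P1 (Eh <- Wm -> Hq -> Jk) has no collider blocking it and no conditioned non-collider, so it is open.
Try {Hq, Wm}:
  P1: blocked at fork node Wm ∈ conditioning set.
  P2: blocked at fork node Wm ∈ conditioning set.
  P3: blocked at chain node Hq ∈ conditioning set.
  P4: blocked at fork node Hq ∈ conditioning set.
{Hq, Wm} contains no descendant of Eh and blocks every backdoor path.
Every element of {Hq, Wm} is needed (dropping Hq leaves P4 open; dropping Wm leaves P2 open), so no proper subset is valid.
Among all size-2 subsets of the eligible variables, only {Hq, Wm} blocks every backdoor path, so it is the unique smallest valid adjustment set.

{Hq, Wm}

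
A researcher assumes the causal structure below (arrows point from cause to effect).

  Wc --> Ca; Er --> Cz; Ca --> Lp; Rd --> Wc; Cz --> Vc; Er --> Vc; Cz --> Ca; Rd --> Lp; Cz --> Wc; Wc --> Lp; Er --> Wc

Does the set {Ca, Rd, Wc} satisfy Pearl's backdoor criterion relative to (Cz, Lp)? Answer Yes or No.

No

Backdoor paths from Cz to Lp (paths whose first edge points into Cz):
  P1: Cz <- Er -> Wc <- Rd -> Lp
  P2: Cz <- Er -> Wc -> Ca -> Lp
  P3: Cz <- Er -> Wc -> Lp
Condition 1 (no descendant of Cz in the set): FAILS — Ca and Wc are descendants of Cz.
Condition 2 (every backdoor path blocked by {Ca, Rd, Wc}):
  P1: blocked at fork node Rd ∈ conditioning set.
  P2: blocked at chain node Wc ∈ conditioning set.
  P3: blocked at chain node Wc ∈ conditioning set.
{Ca, Rd, Wc} does not satisfy the backdoor criterion.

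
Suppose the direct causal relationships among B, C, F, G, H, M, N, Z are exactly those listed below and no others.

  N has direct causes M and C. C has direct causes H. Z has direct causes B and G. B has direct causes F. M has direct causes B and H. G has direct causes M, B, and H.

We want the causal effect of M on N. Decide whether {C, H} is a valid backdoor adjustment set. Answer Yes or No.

Yes

Backdoor paths from M to N (paths whose first edge points into M):
  P1: M <- H -> C -> N
  P2: M <- B -> G <- H -> C -> N
  P3: M <- B -> Z <- G <- H -> C -> N
Condition 1 (no descendant of M in the set): holds — descendants of M are {G, N, Z}; none are in {C, H}.
Condition 2 (every backdoor path blocked by {C, H}):
  P1: blocked at fork node H ∈ conditioning set.
  P2: blocked at collider G (neither it nor any descendant is in the conditioning set).
  P3: blocked at collider Z (neither it nor any descendant is in the conditioning set).
{C, H} satisfies the backdoor criterion.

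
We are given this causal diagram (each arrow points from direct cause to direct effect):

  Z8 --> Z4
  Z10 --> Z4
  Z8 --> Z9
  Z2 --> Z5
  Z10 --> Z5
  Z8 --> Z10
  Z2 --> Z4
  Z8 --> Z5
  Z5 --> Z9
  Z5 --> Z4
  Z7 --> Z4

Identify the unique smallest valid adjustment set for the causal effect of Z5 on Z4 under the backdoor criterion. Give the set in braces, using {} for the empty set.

{Z10, Z2, Z8}

Variables eligible for adjustment (non-descendants of Z5, excluding Z5 and Z4): {Z10, Z2, Z7, Z8}.
Backdoor paths from Z5 to Z4:
  P1: Z5 <- Z8 -> Z10 -> Z4
  P2: Z5 <- Z8 -> Z4
  P3: Z5 <- Z10 <- Z8 -> Z4
  P4: Z5 <- Z10 -> Z4
  P5: Z5 <- Z2 -> Z4
The empty set is not sufficient: P1 (Z5 <- Z8 -> Z10 -> Z4) has no collider blocking it and no conditioned non-collider, so it is open.
Try {Z10, Z2, Z8}:
  P1: blocked at fork node Z8 ∈ conditioning set.
  P2: blocked at fork node Z8 ∈ conditioning set.
  P3: blocked at chain node Z10 ∈ conditioning set.
  P4: blocked at fork node Z10 ∈ conditioning set.
  P5: blocked at fork node Z2 ∈ conditioning set.
{Z10, Z2, Z8} contains no descendant of Z5 and blocks every backdoor path.
Every element of {Z10, Z2, Z8} is needed (dropping Z10 leaves P4 open; dropping Z2 leaves P5 open; dropping Z8 leaves P2 open), so no proper subset is valid.
Among all size-3 subsets of the eligible variables, only {Z10, Z2, Z8} blocks every backdoor path, so it is the unique smallest valid adjustment set.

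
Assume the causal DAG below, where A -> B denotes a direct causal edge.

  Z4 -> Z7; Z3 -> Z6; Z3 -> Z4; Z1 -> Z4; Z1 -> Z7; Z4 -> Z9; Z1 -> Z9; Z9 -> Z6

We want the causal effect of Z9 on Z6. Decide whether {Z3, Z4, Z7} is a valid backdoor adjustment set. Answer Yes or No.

Backdoor paths from Z9 to Z6 (paths whose first edge points into Z9):
  P1: Z9 <- Z1 -> Z4 <- Z3 -> Z6
  P2: Z9 <- Z1 -> Z7 <- Z4 <- Z3 -> Z6
  P3: Z9 <- Z4 <- Z3 -> Z6
Condition 1 (no descendant of Z9 in the set): holds — descendants of Z9 are {Z6}; none are in {Z3, Z4, Z7}.
Condition 2 (every backdoor path blocked by {Z3, Z4, Z7}):
  P1: blocked at fork node Z3 ∈ conditioning set.
  P2: blocked at chain node Z4 ∈ conditioning set.
  P3: blocked at chain node Z4 ∈ conditioning set.
{Z3, Z4, Z7} satisfies the backdoor criterion.

Yes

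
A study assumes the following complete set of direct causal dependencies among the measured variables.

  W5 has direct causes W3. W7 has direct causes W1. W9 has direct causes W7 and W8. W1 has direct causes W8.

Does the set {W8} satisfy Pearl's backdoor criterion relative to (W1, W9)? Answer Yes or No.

Backdoor paths from W1 to W9 (paths whose first edge points into W1):
  P1: W1 <- W8 -> W9
Condition 1 (no descendant of W1 in the set): holds — descendants of W1 are {W7, W9}; none are in {W8}.
Condition 2 (every backdoor path blocked by {W8}):
  P1: blocked at fork node W8 ∈ conditioning set.
{W8} satisfies the backdoor criterion.

Yes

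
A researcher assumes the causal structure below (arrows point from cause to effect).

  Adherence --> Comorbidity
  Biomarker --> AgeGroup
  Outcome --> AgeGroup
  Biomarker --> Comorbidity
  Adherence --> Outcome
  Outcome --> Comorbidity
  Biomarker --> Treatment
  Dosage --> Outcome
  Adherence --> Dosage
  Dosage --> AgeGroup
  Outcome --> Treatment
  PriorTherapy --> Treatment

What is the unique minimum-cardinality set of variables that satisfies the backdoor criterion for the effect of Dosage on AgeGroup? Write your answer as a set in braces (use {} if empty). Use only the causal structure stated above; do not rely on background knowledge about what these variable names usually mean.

{Adherence}

Variables eligible for adjustment (non-descendants of Dosage, excluding Dosage and AgeGroup): {Adherence, Biomarker, PriorTherapy}.
Backdoor paths from Dosage to AgeGroup:
  P1: Dosage <- Adherence -> Outcome -> Comorbidity <- Biomarker -> AgeGroup
  P2: Dosage <- Adherence -> Outcome -> AgeGroup
  P3: Dosage <- Adherence -> Outcome -> Treatment <- Biomarker -> AgeGroup
  P4: Dosage <- Adherence -> Comorbidity <- Biomarker -> AgeGroup
  P5: Dosage <- Adherence -> Comorbidity <- Biomarker -> Treatment <- Outcome -> AgeGroup
  P6: Dosage <- Adherence -> Comorbidity <- Outcome -> AgeGroup
  P7: Dosage <- Adherence -> Comorbidity <- Outcome -> Treatment <- Biomarker -> AgeGroup
The empty set is not sufficient: P2 (Dosage <- Adherence -> Outcome -> AgeGroup) has no collider blocking it and no conditioned non-collider, so it is open.
Try {Adherence}:
  P1: blocked at fork node Adherence ∈ conditioning set.
  P2: blocked at fork node Adherence ∈ conditioning set.
  P3: blocked at fork node Adherence ∈ conditioning set.
  P4: blocked at fork node Adherence ∈ conditioning set.
  P5: blocked at fork node Adherence ∈ conditioning set.
  P6: blocked at fork node Adherence ∈ conditioning set.
  P7: blocked at fork node Adherence ∈ conditioning set.
{Adherence} contains no descendant of Dosage and blocks every backdoor path.
No other singleton works — e.g. {PriorTherapy} leaves P2 open — so {Adherence} is the unique smallest valid adjustment set.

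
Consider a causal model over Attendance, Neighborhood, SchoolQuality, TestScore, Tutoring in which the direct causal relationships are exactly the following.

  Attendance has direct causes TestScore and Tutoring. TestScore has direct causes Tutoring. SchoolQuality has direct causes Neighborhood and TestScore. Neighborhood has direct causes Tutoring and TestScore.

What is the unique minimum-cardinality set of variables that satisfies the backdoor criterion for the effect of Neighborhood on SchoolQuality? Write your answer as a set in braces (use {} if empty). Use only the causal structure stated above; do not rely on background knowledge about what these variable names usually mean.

Variables eligible for adjustment (non-descendants of Neighborhood, excluding Neighborhood and SchoolQuality): {Attendance, TestScore, Tutoring}.
Backdoor paths from Neighborhood to SchoolQuality:
  P1: Neighborhood <- Tutoring -> TestScore -> SchoolQuality
  P2: Neighborhood <- Tutoring -> Attendance <- TestScore -> SchoolQuality
  P3: Neighborhood <- TestScore -> SchoolQuality
The empty set is not sufficient: P1 (Neighborhood <- Tutoring -> TestScore -> SchoolQuality) has no collider blocking it and no conditioned non-collider, so it is open.
Try {TestScore}:
  P1: blocked at chain node TestScore ∈ conditioning set.
  P2: blocked at collider Attendance (neither it nor any descendant is in the conditioning set).
  P3: blocked at fork node TestScore ∈ conditioning set.
{TestScore} contains no descendant of Neighborhood and blocks every backdoor path.
No other singleton works — e.g. {Tutoring} leaves P3 open — so {TestScore} is the unique smallest valid adjustment set.

{TestScore}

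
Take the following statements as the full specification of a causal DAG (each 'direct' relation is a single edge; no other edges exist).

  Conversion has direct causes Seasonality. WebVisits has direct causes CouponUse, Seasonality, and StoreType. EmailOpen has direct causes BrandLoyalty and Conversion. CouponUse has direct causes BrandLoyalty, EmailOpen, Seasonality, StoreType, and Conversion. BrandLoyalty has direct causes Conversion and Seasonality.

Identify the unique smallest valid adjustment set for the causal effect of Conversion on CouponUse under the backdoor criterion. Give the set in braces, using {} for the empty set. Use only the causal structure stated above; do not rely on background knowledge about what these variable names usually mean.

{Seasonality}

Variables eligible for adjustment (non-descendants of Conversion, excluding Conversion and CouponUse): {Seasonality, StoreType}.
Backdoor paths from Conversion to CouponUse:
  P1: Conversion <- Seasonality -> BrandLoyalty -> EmailOpen -> CouponUse
  P2: Conversion <- Seasonality -> BrandLoyalty -> CouponUse
  P3: Conversion <- Seasonality -> CouponUse
  P4: Conversion <- Seasonality -> WebVisits <- StoreType -> CouponUse
  P5: Conversion <- Seasonality -> WebVisits <- CouponUse
The empty set is not sufficient: P1 (Conversion <- Seasonality -> BrandLoyalty -> EmailOpen -> CouponUse) has no collider blocking it and no conditioned non-collider, so it is open.
Try {Seasonality}:
  P1: blocked at fork node Seasonality ∈ conditioning set.
  P2: blocked at fork node Seasonality ∈ conditioning set.
  P3: blocked at fork node Seasonality ∈ conditioning set.
  P4: blocked at fork node Seasonality ∈ conditioning set.
  P5: blocked at fork node Seasonality ∈ conditioning set.
{Seasonality} contains no descendant of Conversion and blocks every backdoor path.
No other singleton works — e.g. {StoreType} leaves P1 open — so {Seasonality} is the unique smallest valid adjustment set.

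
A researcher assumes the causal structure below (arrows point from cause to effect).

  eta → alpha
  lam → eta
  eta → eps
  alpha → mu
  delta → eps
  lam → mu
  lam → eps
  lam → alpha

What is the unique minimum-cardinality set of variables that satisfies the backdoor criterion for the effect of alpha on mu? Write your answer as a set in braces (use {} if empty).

{lam}

Variables eligible for adjustment (non-descendants of alpha, excluding alpha and mu): {delta, eps, eta, lam}.
Backdoor paths from alpha to mu:
  P1: alpha <- lam -> mu
  P2: alpha <- eta <- lam -> mu
  P3: alpha <- eta -> eps <- lam -> mu
The empty set is not sufficient: P1 (alpha <- lam -> mu) has no collider blocking it and no conditioned non-collider, so it is open.
Try {lam}:
  P1: blocked at fork node lam ∈ conditioning set.
  P2: blocked at fork node lam ∈ conditioning set.
  P3: blocked at collider eps (neither it nor any descendant is in the conditioning set).
{lam} contains no descendant of alpha and blocks every backdoor path.
No other singleton works — e.g. {eta} leaves P1 open — so {lam} is the unique smallest valid adjustment set.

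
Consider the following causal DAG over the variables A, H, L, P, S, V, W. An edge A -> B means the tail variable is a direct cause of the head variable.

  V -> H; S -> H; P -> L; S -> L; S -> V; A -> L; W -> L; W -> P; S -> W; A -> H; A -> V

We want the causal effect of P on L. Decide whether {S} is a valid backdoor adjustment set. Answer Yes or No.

Backdoor paths from P to L (paths whose first edge points into P):
  P1: P <- W <- S -> V <- A -> L
  P2: P <- W <- S -> V -> H <- A -> L
  P3: P <- W <- S -> L
  P4: P <- W <- S -> H <- A -> L
  P5: P <- W <- S -> H <- V <- A -> L
  P6: P <- W -> L
Condition 1 (no descendant of P in the set): holds — descendants of P are {L}; none are in {S}.
Condition 2 (every backdoor path blocked by {S}):
  P1: blocked at fork node S ∈ conditioning set.
  P2: blocked at fork node S ∈ conditioning set.
  P3: blocked at fork node S ∈ conditioning set.
  P4: blocked at fork node S ∈ conditioning set.
  P5: blocked at fork node S ∈ conditioning set.
  P6: open — no interior node is in the conditioning set.
{S} does not satisfy the backdoor criterion.

No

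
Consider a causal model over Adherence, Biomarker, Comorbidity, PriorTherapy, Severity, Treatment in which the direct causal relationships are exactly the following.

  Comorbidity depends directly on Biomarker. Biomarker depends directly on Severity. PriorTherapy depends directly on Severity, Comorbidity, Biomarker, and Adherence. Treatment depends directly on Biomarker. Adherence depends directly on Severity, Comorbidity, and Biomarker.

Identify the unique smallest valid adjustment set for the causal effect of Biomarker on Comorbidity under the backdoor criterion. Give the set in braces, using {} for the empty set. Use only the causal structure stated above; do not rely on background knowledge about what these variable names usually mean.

Variables eligible for adjustment (non-descendants of Biomarker, excluding Biomarker and Comorbidity): {Severity}.
Backdoor paths from Biomarker to Comorbidity:
  P1: Biomarker <- Severity -> Adherence <- Comorbidity
  P2: Biomarker <- Severity -> Adherence -> PriorTherapy <- Comorbidity
  P3: Biomarker <- Severity -> PriorTherapy <- Comorbidity
  P4: Biomarker <- Severity -> PriorTherapy <- Adherence <- Comorbidity
Each backdoor path contains an unconditioned collider, so every path is already blocked with the empty conditioning set:
  P1: blocked at collider Adherence (neither it nor any descendant is in the conditioning set).
  P2: blocked at collider PriorTherapy (neither it nor any descendant is in the conditioning set).
  P3: blocked at collider PriorTherapy (neither it nor any descendant is in the conditioning set).
  P4: blocked at collider PriorTherapy (neither it nor any descendant is in the conditioning set).
The empty set is therefore the unique smallest valid set.

{}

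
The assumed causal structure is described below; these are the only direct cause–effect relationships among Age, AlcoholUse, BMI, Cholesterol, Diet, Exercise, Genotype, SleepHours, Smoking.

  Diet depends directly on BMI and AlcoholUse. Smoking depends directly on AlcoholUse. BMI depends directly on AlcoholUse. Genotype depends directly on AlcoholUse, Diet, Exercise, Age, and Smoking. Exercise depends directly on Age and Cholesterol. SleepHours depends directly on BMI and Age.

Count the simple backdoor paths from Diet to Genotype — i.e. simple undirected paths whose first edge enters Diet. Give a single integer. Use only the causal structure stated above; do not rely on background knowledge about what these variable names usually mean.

8

A backdoor path from Diet to Genotype is any simple undirected path whose first edge points into Diet (i.e. leaves Diet via a parent).
Parents of Diet: {AlcoholUse, BMI}.
Enumerating:
  P1: Diet <- AlcoholUse -> BMI -> SleepHours <- Age -> Exercise -> Genotype
  P2: Diet <- AlcoholUse -> BMI -> SleepHours <- Age -> Genotype
  P3: Diet <- AlcoholUse -> Smoking -> Genotype
  P4: Diet <- AlcoholUse -> Genotype
  P5: Diet <- BMI <- AlcoholUse -> Smoking -> Genotype
  P6: Diet <- BMI <- AlcoholUse -> Genotype
  P7: Diet <- BMI -> SleepHours <- Age -> Exercise -> Genotype
  P8: Diet <- BMI -> SleepHours <- Age -> Genotype
That exhausts the simple backdoor paths. Count: 8.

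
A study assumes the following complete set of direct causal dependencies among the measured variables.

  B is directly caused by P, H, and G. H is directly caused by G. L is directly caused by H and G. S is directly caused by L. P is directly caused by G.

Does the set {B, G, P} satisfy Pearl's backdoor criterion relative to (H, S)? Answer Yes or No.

Backdoor paths from H to S (paths whose first edge points into H):
  P1: H <- G -> L -> S
Condition 1 (no descendant of H in the set): FAILS — B is a descendant of H.
Condition 2 (every backdoor path blocked by {B, G, P}):
  P1: blocked at fork node G ∈ conditioning set.
{B, G, P} does not satisfy the backdoor criterion.

No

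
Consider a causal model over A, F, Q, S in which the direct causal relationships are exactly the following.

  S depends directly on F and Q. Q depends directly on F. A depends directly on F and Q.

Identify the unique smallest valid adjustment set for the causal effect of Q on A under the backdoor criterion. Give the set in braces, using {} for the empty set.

{F}

Variables eligible for adjustment (non-descendants of Q, excluding Q and A): {F}.
Backdoor paths from Q to A:
  P1: Q <- F -> A
The empty set is not sufficient: P1 (Q <- F -> A) has no collider blocking it and no conditioned non-collider, so it is open.
Try {F}:
  P1: blocked at fork node F ∈ conditioning set.
{F} contains no descendant of Q and blocks every backdoor path.
{F} is the unique smallest valid adjustment set.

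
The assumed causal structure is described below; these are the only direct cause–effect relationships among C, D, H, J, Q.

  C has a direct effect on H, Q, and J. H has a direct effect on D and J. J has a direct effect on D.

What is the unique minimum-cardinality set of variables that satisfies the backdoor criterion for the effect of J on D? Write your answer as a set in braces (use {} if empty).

{H}

Variables eligible for adjustment (non-descendants of J, excluding J and D): {C, H, Q}.
Backdoor paths from J to D:
  P1: J <- C -> H -> D
  P2: J <- H -> D
The empty set is not sufficient: P1 (J <- C -> H -> D) has no collider blocking it and no conditioned non-collider, so it is open.
Try {H}:
  P1: blocked at chain node H ∈ conditioning set.
  P2: blocked at fork node H ∈ conditioning set.
{H} contains no descendant of J and blocks every backdoor path.
No other singleton works — e.g. {C} leaves P2 open — so {H} is the unique smallest valid adjustment set.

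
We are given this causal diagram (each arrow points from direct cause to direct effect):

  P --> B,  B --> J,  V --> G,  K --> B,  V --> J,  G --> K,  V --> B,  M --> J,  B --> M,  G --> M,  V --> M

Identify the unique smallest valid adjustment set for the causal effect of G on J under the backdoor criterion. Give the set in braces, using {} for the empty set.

Variables eligible for adjustment (non-descendants of G, excluding G and J): {P, V}.
Backdoor paths from G to J:
  P1: G <- V -> B -> M -> J
  P2: G <- V -> B -> J
  P3: G <- V -> M <- B -> J
  P4: G <- V -> M -> J
  P5: G <- V -> J
The empty set is not sufficient: P1 (G <- V -> B -> M -> J) has no collider blocking it and no conditioned non-collider, so it is open.
Try {V}:
  P1: blocked at fork node V ∈ conditioning set.
  P2: blocked at fork node V ∈ conditioning set.
  P3: blocked at fork node V ∈ conditioning set.
  P4: blocked at fork node V ∈ conditioning set.
  P5: blocked at fork node V ∈ conditioning set.
{V} contains no descendant of G and blocks every backdoor path.
No other singleton works — e.g. {P} leaves P1 open — so {V} is the unique smallest valid adjustment set.

{V}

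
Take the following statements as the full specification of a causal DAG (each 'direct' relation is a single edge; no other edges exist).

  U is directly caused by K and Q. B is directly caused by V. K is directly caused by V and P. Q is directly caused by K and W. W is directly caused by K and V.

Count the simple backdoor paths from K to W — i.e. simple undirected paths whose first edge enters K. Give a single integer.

A backdoor path from K to W is any simple undirected path whose first edge points into K (i.e. leaves K via a parent).
Parents of K: {P, V}.
Enumerating:
  P1: K <- V -> W
That exhausts the simple backdoor paths. Count: 1.

1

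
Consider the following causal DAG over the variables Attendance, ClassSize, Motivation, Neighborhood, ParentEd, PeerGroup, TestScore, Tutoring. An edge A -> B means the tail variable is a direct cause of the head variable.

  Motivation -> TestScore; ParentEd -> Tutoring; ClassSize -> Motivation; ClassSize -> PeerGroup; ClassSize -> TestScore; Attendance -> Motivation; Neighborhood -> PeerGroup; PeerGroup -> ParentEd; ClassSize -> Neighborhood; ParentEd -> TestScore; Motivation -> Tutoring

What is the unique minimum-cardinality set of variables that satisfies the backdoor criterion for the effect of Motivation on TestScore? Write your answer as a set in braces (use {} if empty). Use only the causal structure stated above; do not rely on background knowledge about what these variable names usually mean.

Variables eligible for adjustment (non-descendants of Motivation, excluding Motivation and TestScore): {Attendance, ClassSize, Neighborhood, ParentEd, PeerGroup}.
Backdoor paths from Motivation to TestScore:
  P1: Motivation <- ClassSize -> Neighborhood -> PeerGroup -> ParentEd -> TestScore
  P2: Motivation <- ClassSize -> PeerGroup -> ParentEd -> TestScore
  P3: Motivation <- ClassSize -> TestScore
The empty set is not sufficient: P1 (Motivation <- ClassSize -> Neighborhood -> PeerGroup -> ParentEd -> TestScore) has no collider blocking it and no conditioned non-collider, so it is open.
Try {ClassSize}:
  P1: blocked at fork node ClassSize ∈ conditioning set.
  P2: blocked at fork node ClassSize ∈ conditioning set.
  P3: blocked at fork node ClassSize ∈ conditioning set.
{ClassSize} contains no descendant of Motivation and blocks every backdoor path.
No other singleton works — e.g. {Neighborhood} leaves P2 open — so {ClassSize} is the unique smallest valid adjustment set.

{ClassSize}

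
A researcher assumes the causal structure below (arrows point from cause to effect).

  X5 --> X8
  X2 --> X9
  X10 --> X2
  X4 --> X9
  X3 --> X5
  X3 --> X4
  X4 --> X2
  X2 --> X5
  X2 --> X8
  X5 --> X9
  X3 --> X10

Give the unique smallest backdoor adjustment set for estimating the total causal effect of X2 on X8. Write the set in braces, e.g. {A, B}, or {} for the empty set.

{X3}

Variables eligible for adjustment (non-descendants of X2, excluding X2 and X8): {X10, X3, X4}.
Backdoor paths from X2 to X8:
  P1: X2 <- X4 <- X3 -> X5 -> X8
  P2: X2 <- X4 -> X9 <- X5 -> X8
  P3: X2 <- X10 <- X3 -> X4 -> X9 <- X5 -> X8
  P4: X2 <- X10 <- X3 -> X5 -> X8
The empty set is not sufficient: P1 (X2 <- X4 <- X3 -> X5 -> X8) has no collider blocking it and no conditioned non-collider, so it is open.
Try {X3}:
  P1: blocked at fork node X3 ∈ conditioning set.
  P2: blocked at collider X9 (neither it nor any descendant is in the conditioning set).
  P3: blocked at fork node X3 ∈ conditioning set.
  P4: blocked at fork node X3 ∈ conditioning set.
{X3} contains no descendant of X2 and blocks every backdoor path.
No other singleton works — e.g. {X4} leaves P4 open — so {X3} is the unique smallest valid adjustment set.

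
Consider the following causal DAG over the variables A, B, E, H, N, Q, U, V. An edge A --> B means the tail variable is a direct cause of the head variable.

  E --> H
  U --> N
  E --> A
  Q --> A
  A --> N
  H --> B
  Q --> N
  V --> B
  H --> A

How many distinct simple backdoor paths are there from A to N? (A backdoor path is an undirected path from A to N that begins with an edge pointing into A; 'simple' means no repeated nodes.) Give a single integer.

1

A backdoor path from A to N is any simple undirected path whose first edge points into A (i.e. leaves A via a parent).
Parents of A: {E, H, Q}.
Enumerating:
  P1: A <- Q -> N
That exhausts the simple backdoor paths. Count: 1.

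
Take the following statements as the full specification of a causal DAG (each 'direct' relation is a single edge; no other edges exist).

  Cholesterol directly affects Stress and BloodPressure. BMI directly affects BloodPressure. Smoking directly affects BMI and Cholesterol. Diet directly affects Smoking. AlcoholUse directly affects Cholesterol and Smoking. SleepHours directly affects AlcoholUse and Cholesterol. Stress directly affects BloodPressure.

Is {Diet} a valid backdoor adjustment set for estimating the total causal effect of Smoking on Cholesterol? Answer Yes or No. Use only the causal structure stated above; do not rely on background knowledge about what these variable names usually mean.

No

Backdoor paths from Smoking to Cholesterol (paths whose first edge points into Smoking):
  P1: Smoking <- AlcoholUse <- SleepHours -> Cholesterol
  P2: Smoking <- AlcoholUse -> Cholesterol
Condition 1 (no descendant of Smoking in the set): holds — descendants of Smoking are {BMI, BloodPressure, Cholesterol, Stress}; none are in {Diet}.
Condition 2 (every backdoor path blocked by {Diet}):
  P1: open — no interior node is in the conditioning set.
  P2: open — no interior node is in the conditioning set.
{Diet} does not satisfy the backdoor criterion.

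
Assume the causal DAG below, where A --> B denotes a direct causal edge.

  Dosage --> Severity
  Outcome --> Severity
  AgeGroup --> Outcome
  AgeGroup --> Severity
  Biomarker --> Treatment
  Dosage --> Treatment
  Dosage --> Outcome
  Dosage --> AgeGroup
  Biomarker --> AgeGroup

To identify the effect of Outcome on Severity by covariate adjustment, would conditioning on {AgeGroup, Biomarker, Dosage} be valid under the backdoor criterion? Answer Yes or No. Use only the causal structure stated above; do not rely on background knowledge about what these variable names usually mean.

Backdoor paths from Outcome to Severity (paths whose first edge points into Outcome):
  P1: Outcome <- Dosage -> AgeGroup -> Severity
  P2: Outcome <- Dosage -> Treatment <- Biomarker -> AgeGroup -> Severity
  P3: Outcome <- Dosage -> Severity
  P4: Outcome <- AgeGroup <- Biomarker -> Treatment <- Dosage -> Severity
  P5: Outcome <- AgeGroup <- Dosage -> Severity
  P6: Outcome <- AgeGroup -> Severity
Condition 1 (no descendant of Outcome in the set): holds — descendants of Outcome are {Severity}; none are in {AgeGroup, Biomarker, Dosage}.
Condition 2 (every backdoor path blocked by {AgeGroup, Biomarker, Dosage}):
  P1: blocked at fork node Dosage ∈ conditioning set.
  P2: blocked at fork node Dosage ∈ conditioning set.
  P3: blocked at fork node Dosage ∈ conditioning set.
  P4: blocked at chain node AgeGroup ∈ conditioning set.
  P5: blocked at chain node AgeGroup ∈ conditioning set.
  P6: blocked at fork node AgeGroup ∈ conditioning set.
{AgeGroup, Biomarker, Dosage} satisfies the backdoor criterion.

Yes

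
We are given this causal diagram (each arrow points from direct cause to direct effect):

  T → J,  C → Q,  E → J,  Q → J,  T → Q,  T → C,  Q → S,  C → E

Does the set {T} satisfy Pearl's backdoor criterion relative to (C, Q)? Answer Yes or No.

Yes

Backdoor paths from C to Q (paths whose first edge points into C):
  P1: C <- T -> Q
  P2: C <- T -> J <- Q
Condition 1 (no descendant of C in the set): holds — descendants of C are {E, J, Q, S}; none are in {T}.
Condition 2 (every backdoor path blocked by {T}):
  P1: blocked at fork node T ∈ conditioning set.
  P2: blocked at fork node T ∈ conditioning set.
{T} satisfies the backdoor criterion.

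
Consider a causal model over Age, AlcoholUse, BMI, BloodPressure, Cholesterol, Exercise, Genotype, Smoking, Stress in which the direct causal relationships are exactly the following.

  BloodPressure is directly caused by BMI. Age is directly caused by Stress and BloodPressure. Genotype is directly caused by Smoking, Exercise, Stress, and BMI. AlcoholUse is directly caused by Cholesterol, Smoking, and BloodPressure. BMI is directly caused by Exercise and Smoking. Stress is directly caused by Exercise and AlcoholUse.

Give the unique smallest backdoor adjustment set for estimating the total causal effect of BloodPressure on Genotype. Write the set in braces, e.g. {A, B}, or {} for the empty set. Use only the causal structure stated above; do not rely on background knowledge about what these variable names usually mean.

Variables eligible for adjustment (non-descendants of BloodPressure, excluding BloodPressure and Genotype): {BMI, Cholesterol, Exercise, Smoking}.
Backdoor paths from BloodPressure to Genotype:
  P1: BloodPressure <- BMI <- Smoking -> AlcoholUse -> Stress <- Exercise -> Genotype
  P2: BloodPressure <- BMI <- Smoking -> AlcoholUse -> Stress -> Genotype
  P3: BloodPressure <- BMI <- Smoking -> Genotype
  P4: BloodPressure <- BMI <- Exercise -> Stress <- AlcoholUse <- Smoking -> Genotype
  P5: BloodPressure <- BMI <- Exercise -> Stress -> Genotype
  P6: BloodPressure <- BMI <- Exercise -> Genotype
  P7: BloodPressure <- BMI -> Genotype
The empty set is not sufficient: P2 (BloodPressure <- BMI <- Smoking -> AlcoholUse -> Stress -> Genotype) has no collider blocking it and no conditioned non-collider, so it is open.
Try {BMI}:
  P1: blocked at chain node BMI ∈ conditioning set.
  P2: blocked at chain node BMI ∈ conditioning set.
  P3: blocked at chain node BMI ∈ conditioning set.
  P4: blocked at chain node BMI ∈ conditioning set.
  P5: blocked at chain node BMI ∈ conditioning set.
  P6: blocked at chain node BMI ∈ conditioning set.
  P7: blocked at fork node BMI ∈ conditioning set.
{BMI} contains no descendant of BloodPressure and blocks every backdoor path.
No other singleton works — e.g. {Smoking} leaves P5 open — so {BMI} is the unique smallest valid adjustment set.

{BMI}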